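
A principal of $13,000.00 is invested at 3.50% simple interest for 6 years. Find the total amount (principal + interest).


Total amount formula: A = P(1 + rt) = P + P·r·t
Interest: I = P × r × t = $13,000.00 × 0.035 × 6 = $2,730.00
A = P + I = $13,000.00 + $2,730.00 = $15,730.00

A = P + I = P(1 + rt) = $15,730.00


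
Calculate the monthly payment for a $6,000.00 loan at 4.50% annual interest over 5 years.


Loan payment formula: PMT = PV × r / (1 − (1 + r)^(−n))
Monthly rate r = 0.045/12 = 0.00375, n = 60 months
Denominator: 1 − (1 + 0.045/12)^(−60) = 0.201148
PMT = $6,000.00 × (0.045/12) / 0.201148
PMT = $111.86 per month

PMT = PV × r / (1-(1+r)^(-n)) = $111.86/month


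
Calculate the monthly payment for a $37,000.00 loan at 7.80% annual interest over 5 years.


Loan payment formula: PMT = PV × r / (1 − (1 + r)^(−n))
Monthly rate r = 0.078/12 = 0.0065, n = 60 months
Denominator: 1 − (1 + 0.078/12)^(−60) = 0.322088
PMT = $37,000.00 × (0.078/12) / 0.322088
PMT = $746.69 per month

PMT = PV × r / (1-(1+r)^(-n)) = $746.69/month


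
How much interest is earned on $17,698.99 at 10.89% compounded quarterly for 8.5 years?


Compound interest earned = final amount − principal.
A = P(1 + r/n)^(nt) = $17,698.99 × (1 + 0.1089/4)^(4 × 8.5) = $44,114.18
Interest = A − P = $44,114.18 − $17,698.99 = $26,415.19

Interest = A - P = $26,415.19


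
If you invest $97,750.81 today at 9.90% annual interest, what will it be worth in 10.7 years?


Future value formula: FV = PV × (1 + r)^t
FV = $97,750.81 × (1 + 0.099)^10.7
FV = $97,750.81 × 2.7458405
FV = $268,408.13

FV = PV × (1 + r)^t = $268,408.13


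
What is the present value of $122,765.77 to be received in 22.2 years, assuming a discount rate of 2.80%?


Present value formula: PV = FV / (1 + r)^t
PV = $122,765.77 / (1 + 0.028)^22.2
PV = $122,765.77 / 1.8460657
PV = $66,501.30

PV = FV / (1 + r)^t = $66,501.30


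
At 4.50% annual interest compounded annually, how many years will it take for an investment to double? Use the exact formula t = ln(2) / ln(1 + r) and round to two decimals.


Doubling condition: (1 + r)^t = 2
Take ln of both sides: t × ln(1 + r) = ln(2)
t = ln(2) / ln(1 + r)
t = 0.693147 / 0.044017
t = 15.75

t = ln(2) / ln(1 + r) = 15.75 years


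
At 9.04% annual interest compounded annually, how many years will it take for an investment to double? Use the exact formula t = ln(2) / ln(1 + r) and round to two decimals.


Doubling condition: (1 + r)^t = 2
Take ln of both sides: t × ln(1 + r) = ln(2)
t = ln(2) / ln(1 + r)
t = 0.693147 / 0.086545
t = 8.01

t = ln(2) / ln(1 + r) = 8.01 years


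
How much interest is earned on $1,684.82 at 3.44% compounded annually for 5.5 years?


Compound interest earned = final amount − principal.
A = P(1 + r/n)^(nt) = $1,684.82 × (1 + 0.0344/1)^(1 × 5.5) = $2,029.27
Interest = A − P = $2,029.27 − $1,684.82 = $344.45

Interest = A - P = $344.45


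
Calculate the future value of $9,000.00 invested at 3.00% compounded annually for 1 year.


Compound interest formula: A = P(1 + r/n)^(nt)
A = $9,000.00 × (1 + 0.03/1)^(1 × 1)
Growth factor: (1 + 0.03/1)^1 = 1.030000
A = $9,000.00 × 1.030000
A = $9,270.00

A = P(1 + r/n)^(nt) = $9,270.00


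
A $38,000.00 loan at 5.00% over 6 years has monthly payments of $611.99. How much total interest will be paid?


Total paid over the life of the loan = PMT × n.
Total paid = $611.99 × 72 = $44,063.28
Total interest = total paid − principal = $44,063.28 − $38,000.00 = $6,063.28

Total interest = (PMT × n) - PV = $6,063.28


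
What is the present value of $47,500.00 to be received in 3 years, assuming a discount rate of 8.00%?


Present value formula: PV = FV / (1 + r)^t
PV = $47,500.00 / (1 + 0.08)^3
PV = $47,500.00 / 1.259712
PV = $37,707.03

PV = FV / (1 + r)^t = $37,707.03


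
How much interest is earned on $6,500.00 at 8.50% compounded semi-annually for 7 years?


Compound interest earned = final amount − principal.
A = P(1 + r/n)^(nt) = $6,500.00 × (1 + 0.085/2)^(2 × 7) = $11,640.68
Interest = A − P = $11,640.68 − $6,500.00 = $5,140.68

Interest = A - P = $5,140.68


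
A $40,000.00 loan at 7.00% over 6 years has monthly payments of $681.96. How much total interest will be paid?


Total paid over the life of the loan = PMT × n.
Total paid = $681.96 × 72 = $49,101.12
Total interest = total paid − principal = $49,101.12 − $40,000.00 = $9,101.12

Total interest = (PMT × n) - PV = $9,101.12


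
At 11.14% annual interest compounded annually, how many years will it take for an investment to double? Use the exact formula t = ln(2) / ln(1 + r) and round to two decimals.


Doubling condition: (1 + r)^t = 2
Take ln of both sides: t × ln(1 + r) = ln(2)
t = ln(2) / ln(1 + r)
t = 0.693147 / 0.105620
t = 6.56

t = ln(2) / ln(1 + r) = 6.56 years


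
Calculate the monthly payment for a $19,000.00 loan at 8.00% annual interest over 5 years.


Loan payment formula: PMT = PV × r / (1 − (1 + r)^(−n))
Monthly rate r = 0.08/12 ≈ 0.00666667, n = 60 months
Denominator: 1 − (1 + 0.08/12)^(−60) = 0.328790
PMT = $19,000.00 × (0.08/12) / 0.328790
PMT = $385.25 per month

PMT = PV × r / (1-(1+r)^(-n)) = $385.25/month


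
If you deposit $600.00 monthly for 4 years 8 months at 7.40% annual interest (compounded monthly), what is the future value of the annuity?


Future value of an ordinary annuity: FV = PMT × ((1 + r)^n − 1) / r
Monthly rate r = 0.074/12 ≈ 0.00616667, n = 56
FV = $600.00 × ((1 + 0.074/12)^56 − 1) / (0.074/12)
FV = $600.00 × 66.642755
FV = $39,985.65

FV = PMT × ((1+r)^n - 1)/r = $39,985.65


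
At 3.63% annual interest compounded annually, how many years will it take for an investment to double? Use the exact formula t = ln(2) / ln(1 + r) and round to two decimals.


Doubling condition: (1 + r)^t = 2
Take ln of both sides: t × ln(1 + r) = ln(2)
t = ln(2) / ln(1 + r)
t = 0.693147 / 0.035657
t = 19.44

t = ln(2) / ln(1 + r) = 19.44 years


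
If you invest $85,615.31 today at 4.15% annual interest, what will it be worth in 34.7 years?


Future value formula: FV = PV × (1 + r)^t
FV = $85,615.31 × (1 + 0.0415)^34.7
FV = $85,615.31 × 4.0999335
FV = $351,017.08

FV = PV × (1 + r)^t = $351,017.08


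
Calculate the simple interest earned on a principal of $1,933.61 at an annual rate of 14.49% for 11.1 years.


Simple interest formula: I = P × r × t
I = $1,933.61 × 0.1449 × 11.1
I = $3,110.00

I = P × r × t = $3,110.00


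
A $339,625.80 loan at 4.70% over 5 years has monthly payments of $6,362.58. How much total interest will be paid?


Total paid over the life of the loan = PMT × n.
Total paid = $6,362.58 × 60 = $381,754.80
Total interest = total paid − principal = $381,754.80 − $339,625.80 = $42,129.00

Total interest = (PMT × n) - PV = $42,129.00


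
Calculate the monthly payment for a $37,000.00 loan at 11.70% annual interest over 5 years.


Loan payment formula: PMT = PV × r / (1 − (1 + r)^(−n))
Monthly rate r = 0.117/12 = 0.00975, n = 60 months
Denominator: 1 − (1 + 0.117/12)^(−60) = 0.441313
PMT = $37,000.00 × (0.117/12) / 0.441313
PMT = $817.45 per month

PMT = PV × r / (1-(1+r)^(-n)) = $817.45/month


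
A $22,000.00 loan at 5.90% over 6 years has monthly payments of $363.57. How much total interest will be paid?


Total paid over the life of the loan = PMT × n.
Total paid = $363.57 × 72 = $26,177.04
Total interest = total paid − principal = $26,177.04 − $22,000.00 = $4,177.04

Total interest = (PMT × n) - PV = $4,177.04


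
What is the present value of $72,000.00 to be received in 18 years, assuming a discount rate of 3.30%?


Present value formula: PV = FV / (1 + r)^t
PV = $72,000.00 / (1 + 0.033)^18
PV = $72,000.00 / 1.793931
PV = $40,135.32

PV = FV / (1 + r)^t = $40,135.32


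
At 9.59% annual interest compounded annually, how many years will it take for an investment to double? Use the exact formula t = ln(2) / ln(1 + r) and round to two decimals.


Doubling condition: (1 + r)^t = 2
Take ln of both sides: t × ln(1 + r) = ln(2)
t = ln(2) / ln(1 + r)
t = 0.693147 / 0.091576
t = 7.57

t = ln(2) / ln(1 + r) = 7.57 years


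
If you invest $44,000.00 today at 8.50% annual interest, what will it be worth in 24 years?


Future value formula: FV = PV × (1 + r)^t
FV = $44,000.00 × (1 + 0.085)^24
FV = $44,000.00 × 7.0845736
FV = $311,721.24

FV = PV × (1 + r)^t = $311,721.24


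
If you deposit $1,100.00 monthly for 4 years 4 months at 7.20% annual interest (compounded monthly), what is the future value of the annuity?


Future value of an ordinary annuity: FV = PMT × ((1 + r)^n − 1) / r
Monthly rate r = 0.072/12 = 0.006, n = 52
FV = $1,100.00 × ((1 + 0.072/12)^52 − 1) / (0.072/12)
FV = $1,100.00 × 60.813610
FV = $66,894.97

FV = PMT × ((1+r)^n - 1)/r = $66,894.97


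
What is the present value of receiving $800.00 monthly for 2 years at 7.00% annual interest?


Present value of an ordinary annuity: PV = PMT × (1 − (1 + r)^(−n)) / r
Monthly rate r = 0.07/12 ≈ 0.00583333, n = 24
PV = $800.00 × (1 − (1 + 0.07/12)^(−24)) / (0.07/12)
PV = $800.00 × 22.335099
PV = $17,868.08

PV = PMT × (1-(1+r)^(-n))/r = $17,868.08


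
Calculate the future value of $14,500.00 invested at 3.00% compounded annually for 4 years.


Compound interest formula: A = P(1 + r/n)^(nt)
A = $14,500.00 × (1 + 0.03/1)^(1 × 4)
Growth factor: (1 + 0.03/1)^4 = 1.125509
A = $14,500.00 × 1.125509
A = $16,319.88

A = P(1 + r/n)^(nt) = $16,319.88


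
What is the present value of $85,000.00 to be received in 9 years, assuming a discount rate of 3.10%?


Present value formula: PV = FV / (1 + r)^t
PV = $85,000.00 / (1 + 0.031)^9
PV = $85,000.00 / 1.3162185
PV = $64,578.94

PV = FV / (1 + r)^t = $64,578.94


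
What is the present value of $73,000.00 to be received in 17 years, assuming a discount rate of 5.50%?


Present value formula: PV = FV / (1 + r)^t
PV = $73,000.00 / (1 + 0.055)^17
PV = $73,000.00 / 2.484802
PV = $29,378.60

PV = FV / (1 + r)^t = $29,378.60


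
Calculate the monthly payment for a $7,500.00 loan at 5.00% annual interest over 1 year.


Loan payment formula: PMT = PV × r / (1 − (1 + r)^(−n))
Monthly rate r = 0.05/12 ≈ 0.00416667, n = 12 months
Denominator: 1 − (1 + 0.05/12)^(−12) = 0.0486718
PMT = $7,500.00 × (0.05/12) / 0.0486718
PMT = $642.06 per month

PMT = PV × r / (1-(1+r)^(-n)) = $642.06/month


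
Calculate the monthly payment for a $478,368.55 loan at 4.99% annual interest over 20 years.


Loan payment formula: PMT = PV × r / (1 − (1 + r)^(−n))
Monthly rate r = 0.0499/12 ≈ 0.00415833, n = 240 months
Denominator: 1 − (1 + 0.0499/12)^(−240) = 0.630621
PMT = $478,368.55 × (0.0499/12) / 0.630621
PMT = $3,154.38 per month

PMT = PV × r / (1-(1+r)^(-n)) = $3,154.38/month


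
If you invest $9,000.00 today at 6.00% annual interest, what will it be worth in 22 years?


Future value formula: FV = PV × (1 + r)^t
FV = $9,000.00 × (1 + 0.06)^22
FV = $9,000.00 × 3.6035374
FV = $32,431.84

FV = PV × (1 + r)^t = $32,431.84


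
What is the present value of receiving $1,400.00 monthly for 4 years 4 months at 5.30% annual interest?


Present value of an ordinary annuity: PV = PMT × (1 − (1 + r)^(−n)) / r
Monthly rate r = 0.053/12 ≈ 0.00441667, n = 52
PV = $1,400.00 × (1 − (1 + 0.053/12)^(−52)) / (0.053/12)
PV = $1,400.00 × 46.369694
PV = $64,917.57

PV = PMT × (1-(1+r)^(-n))/r = $64,917.57


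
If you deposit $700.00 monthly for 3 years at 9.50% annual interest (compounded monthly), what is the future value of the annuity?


Future value of an ordinary annuity: FV = PMT × ((1 + r)^n − 1) / r
Monthly rate r = 0.095/12 ≈ 0.00791667, n = 36
FV = $700.00 × ((1 + 0.095/12)^36 − 1) / (0.095/12)
FV = $700.00 × 41.465760
FV = $29,026.03

FV = PMT × ((1+r)^n - 1)/r = $29,026.03


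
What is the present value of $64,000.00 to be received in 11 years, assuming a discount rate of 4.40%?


Present value formula: PV = FV / (1 + r)^t
PV = $64,000.00 / (1 + 0.044)^11
PV = $64,000.00 / 1.6058519
PV = $39,854.24

PV = FV / (1 + r)^t = $39,854.24


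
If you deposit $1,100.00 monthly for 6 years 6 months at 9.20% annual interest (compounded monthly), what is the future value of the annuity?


Future value of an ordinary annuity: FV = PMT × ((1 + r)^n − 1) / r
Monthly rate r = 0.092/12 ≈ 0.00766667, n = 78
FV = $1,100.00 × ((1 + 0.092/12)^78 − 1) / (0.092/12)
FV = $1,100.00 × 106.217681
FV = $116,839.45

FV = PMT × ((1+r)^n - 1)/r = $116,839.45


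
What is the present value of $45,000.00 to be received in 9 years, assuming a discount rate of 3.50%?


Present value formula: PV = FV / (1 + r)^t
PV = $45,000.00 / (1 + 0.035)^9
PV = $45,000.00 / 1.3628974
PV = $33,017.89

PV = FV / (1 + r)^t = $33,017.89


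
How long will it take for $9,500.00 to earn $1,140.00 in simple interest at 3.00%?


Rearrange the simple interest formula for t:
I = P × r × t  ⇒  t = I / (P × r)
t = $1,140.00 / ($9,500.00 × 0.03)
t = 4

t = I/(P×r) = 4 years


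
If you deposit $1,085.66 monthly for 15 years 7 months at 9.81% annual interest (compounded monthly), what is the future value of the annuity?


Future value of an ordinary annuity: FV = PMT × ((1 + r)^n − 1) / r
Monthly rate r = 0.0981/12 = 0.008175, n = 187
FV = $1,085.66 × ((1 + 0.0981/12)^187 − 1) / (0.0981/12)
FV = $1,085.66 × 438.375136
FV = $475,926.35

FV = PMT × ((1+r)^n - 1)/r = $475,926.35


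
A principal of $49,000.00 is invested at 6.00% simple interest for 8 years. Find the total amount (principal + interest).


Total amount formula: A = P(1 + rt) = P + P·r·t
Interest: I = P × r × t = $49,000.00 × 0.06 × 8 = $23,520.00
A = P + I = $49,000.00 + $23,520.00 = $72,520.00

A = P + I = P(1 + rt) = $72,520.00


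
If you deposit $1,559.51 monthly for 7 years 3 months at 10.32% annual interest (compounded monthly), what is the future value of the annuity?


Future value of an ordinary annuity: FV = PMT × ((1 + r)^n − 1) / r
Monthly rate r = 0.1032/12 = 0.0086, n = 87
FV = $1,559.51 × ((1 + 0.1032/12)^87 − 1) / (0.1032/12)
FV = $1,559.51 × 128.656242
FV = $200,640.70

FV = PMT × ((1+r)^n - 1)/r = $200,640.70


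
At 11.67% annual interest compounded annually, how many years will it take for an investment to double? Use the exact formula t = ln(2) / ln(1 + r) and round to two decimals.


Doubling condition: (1 + r)^t = 2
Take ln of both sides: t × ln(1 + r) = ln(2)
t = ln(2) / ln(1 + r)
t = 0.693147 / 0.110378
t = 6.28

t = ln(2) / ln(1 + r) = 6.28 years


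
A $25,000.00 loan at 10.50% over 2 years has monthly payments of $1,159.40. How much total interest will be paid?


Total paid over the life of the loan = PMT × n.
Total paid = $1,159.40 × 24 = $27,825.60
Total interest = total paid − principal = $27,825.60 − $25,000.00 = $2,825.60

Total interest = (PMT × n) - PV = $2,825.60


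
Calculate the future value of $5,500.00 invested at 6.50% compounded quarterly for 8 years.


Compound interest formula: A = P(1 + r/n)^(nt)
A = $5,500.00 × (1 + 0.065/4)^(4 × 8)
Growth factor: (1 + 0.065/4)^32 = 1.6750118
A = $5,500.00 × 1.6750118
A = $9,212.56

A = P(1 + r/n)^(nt) = $9,212.56


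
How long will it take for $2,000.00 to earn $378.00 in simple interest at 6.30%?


Rearrange the simple interest formula for t:
I = P × r × t  ⇒  t = I / (P × r)
t = $378.00 / ($2,000.00 × 0.063)
t = 3

t = I/(P×r) = 3 years


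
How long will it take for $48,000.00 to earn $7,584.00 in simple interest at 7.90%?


Rearrange the simple interest formula for t:
I = P × r × t  ⇒  t = I / (P × r)
t = $7,584.00 / ($48,000.00 × 0.079)
t = 2

t = I/(P×r) = 2 years


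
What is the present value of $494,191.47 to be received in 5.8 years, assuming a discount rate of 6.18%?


Present value formula: PV = FV / (1 + r)^t
PV = $494,191.47 / (1 + 0.0618)^5.8
PV = $494,191.47 / 1.41594956
PV = $349,017.71

PV = FV / (1 + r)^t = $349,017.71


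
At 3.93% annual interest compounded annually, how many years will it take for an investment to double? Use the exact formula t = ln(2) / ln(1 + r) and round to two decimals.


Doubling condition: (1 + r)^t = 2
Take ln of both sides: t × ln(1 + r) = ln(2)
t = ln(2) / ln(1 + r)
t = 0.693147 / 0.038547
t = 17.98

t = ln(2) / ln(1 + r) = 17.98 years


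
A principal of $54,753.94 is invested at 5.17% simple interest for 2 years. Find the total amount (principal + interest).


Total amount formula: A = P(1 + rt) = P + P·r·t
Interest: I = P × r × t = $54,753.94 × 0.0517 × 2 = $5,661.56
A = P + I = $54,753.94 + $5,661.56 = $60,415.50

A = P + I = P(1 + rt) = $60,415.50


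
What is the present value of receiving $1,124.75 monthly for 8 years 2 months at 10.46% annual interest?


Present value of an ordinary annuity: PV = PMT × (1 − (1 + r)^(−n)) / r
Monthly rate r = 0.1046/12 ≈ 0.00871667, n = 98
PV = $1,124.75 × (1 − (1 + 0.1046/12)^(−98)) / (0.1046/12)
PV = $1,124.75 × 65.714605
PV = $73,912.50

PV = PMT × (1-(1+r)^(-n))/r = $73,912.50


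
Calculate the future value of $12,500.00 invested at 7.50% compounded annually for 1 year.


Compound interest formula: A = P(1 + r/n)^(nt)
A = $12,500.00 × (1 + 0.075/1)^(1 × 1)
Growth factor: (1 + 0.075/1)^1 = 1.075000
A = $12,500.00 × 1.075000
A = $13,437.50

A = P(1 + r/n)^(nt) = $13,437.50


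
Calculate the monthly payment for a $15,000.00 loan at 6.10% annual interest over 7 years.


Loan payment formula: PMT = PV × r / (1 − (1 + r)^(−n))
Monthly rate r = 0.061/12 ≈ 0.00508333, n = 84 months
Denominator: 1 − (1 + 0.061/12)^(−84) = 0.346830
PMT = $15,000.00 × (0.061/12) / 0.346830
PMT = $219.85 per month

PMT = PV × r / (1-(1+r)^(-n)) = $219.85/month


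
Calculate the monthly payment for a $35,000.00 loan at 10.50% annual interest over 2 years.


Loan payment formula: PMT = PV × r / (1 − (1 + r)^(−n))
Monthly rate r = 0.105/12 = 0.00875, n = 24 months
Denominator: 1 − (1 + 0.105/12)^(−24) = 0.188675
PMT = $35,000.00 × (0.105/12) / 0.188675
PMT = $1,623.16 per month

PMT = PV × r / (1-(1+r)^(-n)) = $1,623.16/month


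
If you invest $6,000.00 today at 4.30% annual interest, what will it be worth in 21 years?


Future value formula: FV = PV × (1 + r)^t
FV = $6,000.00 × (1 + 0.043)^21
FV = $6,000.00 × 2.4208645
FV = $14,525.19

FV = PV × (1 + r)^t = $14,525.19


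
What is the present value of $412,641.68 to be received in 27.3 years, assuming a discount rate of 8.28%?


Present value formula: PV = FV / (1 + r)^t
PV = $412,641.68 / (1 + 0.0828)^27.3
PV = $412,641.68 / 8.773384
PV = $47,033.35

PV = FV / (1 + r)^t = $47,033.35


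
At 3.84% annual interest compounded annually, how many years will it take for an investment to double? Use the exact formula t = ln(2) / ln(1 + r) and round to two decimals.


Doubling condition: (1 + r)^t = 2
Take ln of both sides: t × ln(1 + r) = ln(2)
t = ln(2) / ln(1 + r)
t = 0.693147 / 0.037681
t = 18.40

t = ln(2) / ln(1 + r) = 18.40 years


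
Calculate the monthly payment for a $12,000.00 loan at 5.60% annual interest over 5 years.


Loan payment formula: PMT = PV × r / (1 − (1 + r)^(−n))
Monthly rate r = 0.056/12 ≈ 0.00466667, n = 60 months
Denominator: 1 − (1 + 0.056/12)^(−60) = 0.243724
PMT = $12,000.00 × (0.056/12) / 0.243724
PMT = $229.77 per month

PMT = PV × r / (1-(1+r)^(-n)) = $229.77/month


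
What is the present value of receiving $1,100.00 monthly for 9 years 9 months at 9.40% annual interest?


Present value of an ordinary annuity: PV = PMT × (1 − (1 + r)^(−n)) / r
Monthly rate r = 0.094/12 ≈ 0.00783333, n = 117
PV = $1,100.00 × (1 − (1 + 0.094/12)^(−117)) / (0.094/12)
PV = $1,100.00 × 76.423793
PV = $84,066.17

PV = PMT × (1-(1+r)^(-n))/r = $84,066.17


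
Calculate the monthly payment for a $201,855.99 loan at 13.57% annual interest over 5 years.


Loan payment formula: PMT = PV × r / (1 − (1 + r)^(−n))
Monthly rate r = 0.1357/12 ≈ 0.01130833, n = 60 months
Denominator: 1 − (1 + 0.1357/12)^(−60) = 0.490687
PMT = $201,855.99 × (0.1357/12) / 0.490687
PMT = $4,651.96 per month

PMT = PV × r / (1-(1+r)^(-n)) = $4,651.96/month


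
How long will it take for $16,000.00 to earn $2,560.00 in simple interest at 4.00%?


Rearrange the simple interest formula for t:
I = P × r × t  ⇒  t = I / (P × r)
t = $2,560.00 / ($16,000.00 × 0.04)
t = 4

t = I/(P×r) = 4 years


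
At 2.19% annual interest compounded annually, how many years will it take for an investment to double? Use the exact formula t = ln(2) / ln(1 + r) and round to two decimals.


Doubling condition: (1 + r)^t = 2
Take ln of both sides: t × ln(1 + r) = ln(2)
t = ln(2) / ln(1 + r)
t = 0.693147 / 0.021664
t = 32.00

t = ln(2) / ln(1 + r) = 32.00 years


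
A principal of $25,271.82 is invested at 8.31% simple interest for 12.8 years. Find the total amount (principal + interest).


Total amount formula: A = P(1 + rt) = P + P·r·t
Interest: I = P × r × t = $25,271.82 × 0.0831 × 12.8 = $26,881.13
A = P + I = $25,271.82 + $26,881.13 = $52,152.95

A = P + I = P(1 + rt) = $52,152.95


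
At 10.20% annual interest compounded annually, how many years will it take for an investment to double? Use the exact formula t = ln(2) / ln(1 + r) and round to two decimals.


Doubling condition: (1 + r)^t = 2
Take ln of both sides: t × ln(1 + r) = ln(2)
t = ln(2) / ln(1 + r)
t = 0.693147 / 0.097127
t = 7.14

t = ln(2) / ln(1 + r) = 7.14 years


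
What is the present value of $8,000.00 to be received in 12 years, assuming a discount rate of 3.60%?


Present value formula: PV = FV / (1 + r)^t
PV = $8,000.00 / (1 + 0.036)^12
PV = $8,000.00 / 1.528682
PV = $5,233.27

PV = FV / (1 + r)^t = $5,233.27


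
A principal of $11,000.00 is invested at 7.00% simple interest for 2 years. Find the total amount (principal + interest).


Total amount formula: A = P(1 + rt) = P + P·r·t
Interest: I = P × r × t = $11,000.00 × 0.07 × 2 = $1,540.00
A = P + I = $11,000.00 + $1,540.00 = $12,540.00

A = P + I = P(1 + rt) = $12,540.00


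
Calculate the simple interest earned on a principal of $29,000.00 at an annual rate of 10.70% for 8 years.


Simple interest formula: I = P × r × t
I = $29,000.00 × 0.107 × 8
I = $24,824.00

I = P × r × t = $24,824.00


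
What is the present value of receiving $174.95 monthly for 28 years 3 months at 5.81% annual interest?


Present value of an ordinary annuity: PV = PMT × (1 − (1 + r)^(−n)) / r
Monthly rate r = 0.0581/12 ≈ 0.00484167, n = 339
PV = $174.95 × (1 − (1 + 0.0581/12)^(−339)) / (0.0581/12)
PV = $174.95 × 166.369989
PV = $29,106.43

PV = PMT × (1-(1+r)^(-n))/r = $29,106.43


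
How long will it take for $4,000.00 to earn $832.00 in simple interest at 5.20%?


Rearrange the simple interest formula for t:
I = P × r × t  ⇒  t = I / (P × r)
t = $832.00 / ($4,000.00 × 0.052)
t = 4

t = I/(P×r) = 4 years


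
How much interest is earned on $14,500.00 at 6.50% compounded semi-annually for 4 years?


Compound interest earned = final amount − principal.
A = P(1 + r/n)^(nt) = $14,500.00 × (1 + 0.065/2)^(2 × 4) = $18,727.87
Interest = A − P = $18,727.87 − $14,500.00 = $4,227.87

Interest = A - P = $4,227.87


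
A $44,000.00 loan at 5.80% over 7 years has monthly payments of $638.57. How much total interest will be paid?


Total paid over the life of the loan = PMT × n.
Total paid = $638.57 × 84 = $53,639.88
Total interest = total paid − principal = $53,639.88 − $44,000.00 = $9,639.88

Total interest = (PMT × n) - PV = $9,639.88


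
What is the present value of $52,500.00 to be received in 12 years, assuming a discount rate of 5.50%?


Present value formula: PV = FV / (1 + r)^t
PV = $52,500.00 / (1 + 0.055)^12
PV = $52,500.00 / 1.9012075
PV = $27,614.03

PV = FV / (1 + r)^t = $27,614.03


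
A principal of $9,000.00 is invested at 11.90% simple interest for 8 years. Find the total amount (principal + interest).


Total amount formula: A = P(1 + rt) = P + P·r·t
Interest: I = P × r × t = $9,000.00 × 0.119 × 8 = $8,568.00
A = P + I = $9,000.00 + $8,568.00 = $17,568.00

A = P + I = P(1 + rt) = $17,568.00


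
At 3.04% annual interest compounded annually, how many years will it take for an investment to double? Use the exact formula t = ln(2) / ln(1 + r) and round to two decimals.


Doubling condition: (1 + r)^t = 2
Take ln of both sides: t × ln(1 + r) = ln(2)
t = ln(2) / ln(1 + r)
t = 0.693147 / 0.029947
t = 23.15

t = ln(2) / ln(1 + r) = 23.15 years


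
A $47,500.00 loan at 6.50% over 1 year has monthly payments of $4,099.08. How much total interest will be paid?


Total paid over the life of the loan = PMT × n.
Total paid = $4,099.08 × 12 = $49,188.96
Total interest = total paid − principal = $49,188.96 − $47,500.00 = $1,688.96

Total interest = (PMT × n) - PV = $1,688.96


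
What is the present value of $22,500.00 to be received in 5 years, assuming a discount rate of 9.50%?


Present value formula: PV = FV / (1 + r)^t
PV = $22,500.00 / (1 + 0.095)^5
PV = $22,500.00 / 1.574239
PV = $14,292.62

PV = FV / (1 + r)^t = $14,292.62


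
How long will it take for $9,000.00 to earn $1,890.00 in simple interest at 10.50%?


Rearrange the simple interest formula for t:
I = P × r × t  ⇒  t = I / (P × r)
t = $1,890.00 / ($9,000.00 × 0.105)
t = 2

t = I/(P×r) = 2 years


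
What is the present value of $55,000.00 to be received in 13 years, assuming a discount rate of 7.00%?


Present value formula: PV = FV / (1 + r)^t
PV = $55,000.00 / (1 + 0.07)^13
PV = $55,000.00 / 2.409845
PV = $22,823.04

PV = FV / (1 + r)^t = $22,823.04


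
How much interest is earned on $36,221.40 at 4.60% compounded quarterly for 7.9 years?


Compound interest earned = final amount − principal.
A = P(1 + r/n)^(nt) = $36,221.40 × (1 + 0.046/4)^(4 × 7.9) = $51,986.10
Interest = A − P = $51,986.10 − $36,221.40 = $15,764.70

Interest = A - P = $15,764.70


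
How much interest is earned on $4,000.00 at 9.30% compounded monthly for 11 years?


Compound interest earned = final amount − principal.
A = P(1 + r/n)^(nt) = $4,000.00 × (1 + 0.093/12)^(12 × 11) = $11,082.32
Interest = A − P = $11,082.32 − $4,000.00 = $7,082.32

Interest = A - P = $7,082.32


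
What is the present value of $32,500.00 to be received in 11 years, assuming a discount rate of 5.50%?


Present value formula: PV = FV / (1 + r)^t
PV = $32,500.00 / (1 + 0.055)^11
PV = $32,500.00 / 1.8020924
PV = $18,034.59

PV = FV / (1 + r)^t = $18,034.59


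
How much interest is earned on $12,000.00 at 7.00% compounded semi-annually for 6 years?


Compound interest earned = final amount − principal.
A = P(1 + r/n)^(nt) = $12,000.00 × (1 + 0.07/2)^(2 × 6) = $18,132.82
Interest = A − P = $18,132.82 − $12,000.00 = $6,132.82

Interest = A - P = $6,132.82


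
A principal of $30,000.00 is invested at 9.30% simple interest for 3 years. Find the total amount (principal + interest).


Total amount formula: A = P(1 + rt) = P + P·r·t
Interest: I = P × r × t = $30,000.00 × 0.093 × 3 = $8,370.00
A = P + I = $30,000.00 + $8,370.00 = $38,370.00

A = P + I = P(1 + rt) = $38,370.00


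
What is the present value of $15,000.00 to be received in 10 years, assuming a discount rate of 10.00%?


Present value formula: PV = FV / (1 + r)^t
PV = $15,000.00 / (1 + 0.1)^10
PV = $15,000.00 / 2.593742
PV = $5,783.15

PV = FV / (1 + r)^t = $5,783.15


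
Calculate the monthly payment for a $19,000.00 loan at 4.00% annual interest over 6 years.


Loan payment formula: PMT = PV × r / (1 − (1 + r)^(−n))
Monthly rate r = 0.04/12 ≈ 0.00333333, n = 72 months
Denominator: 1 − (1 + 0.04/12)^(−72) = 0.213058
PMT = $19,000.00 × (0.04/12) / 0.213058
PMT = $297.26 per month

PMT = PV × r / (1-(1+r)^(-n)) = $297.26/month


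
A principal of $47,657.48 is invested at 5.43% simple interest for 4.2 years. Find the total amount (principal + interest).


Total amount formula: A = P(1 + rt) = P + P·r·t
Interest: I = P × r × t = $47,657.48 × 0.0543 × 4.2 = $10,868.76
A = P + I = $47,657.48 + $10,868.76 = $58,526.24

A = P + I = P(1 + rt) = $58,526.24


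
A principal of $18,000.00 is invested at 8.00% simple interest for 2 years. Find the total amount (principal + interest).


Total amount formula: A = P(1 + rt) = P + P·r·t
Interest: I = P × r × t = $18,000.00 × 0.08 × 2 = $2,880.00
A = P + I = $18,000.00 + $2,880.00 = $20,880.00

A = P + I = P(1 + rt) = $20,880.00


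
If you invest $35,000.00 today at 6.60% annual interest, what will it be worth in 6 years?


Future value formula: FV = PV × (1 + r)^t
FV = $35,000.00 × (1 + 0.066)^6
FV = $35,000.00 × 1.467382
FV = $51,358.37

FV = PV × (1 + r)^t = $51,358.37


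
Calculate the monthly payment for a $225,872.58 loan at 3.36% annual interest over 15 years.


Loan payment formula: PMT = PV × r / (1 − (1 + r)^(−n))
Monthly rate r = 0.0336/12 = 0.0028, n = 180 months
Denominator: 1 − (1 + 0.0336/12)^(−180) = 0.395465
PMT = $225,872.58 × (0.0336/12) / 0.395465
PMT = $1,599.24 per month

PMT = PV × r / (1-(1+r)^(-n)) = $1,599.24/month


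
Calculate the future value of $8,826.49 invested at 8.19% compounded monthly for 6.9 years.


Compound interest formula: A = P(1 + r/n)^(nt)
A = $8,826.49 × (1 + 0.0819/12)^(12 × 6.9)
Growth factor: (1 + 0.0819/12)^82.8 = 1.756267
A = $8,826.49 × 1.756267
A = $15,501.67

A = P(1 + r/n)^(nt) = $15,501.67


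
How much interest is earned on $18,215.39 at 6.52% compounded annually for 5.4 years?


Compound interest earned = final amount − principal.
A = P(1 + r/n)^(nt) = $18,215.39 × (1 + 0.0652/1)^(1 × 5.4) = $25,619.27
Interest = A − P = $25,619.27 − $18,215.39 = $7,403.88

Interest = A - P = $7,403.88


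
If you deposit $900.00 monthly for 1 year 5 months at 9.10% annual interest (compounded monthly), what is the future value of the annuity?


Future value of an ordinary annuity: FV = PMT × ((1 + r)^n − 1) / r
Monthly rate r = 0.091/12 ≈ 0.00758333, n = 17
FV = $900.00 × ((1 + 0.091/12)^17 − 1) / (0.091/12)
FV = $900.00 × 18.071497
FV = $16,264.35

FV = PMT × ((1+r)^n - 1)/r = $16,264.35


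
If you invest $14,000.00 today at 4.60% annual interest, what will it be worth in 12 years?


Future value formula: FV = PV × (1 + r)^t
FV = $14,000.00 × (1 + 0.046)^12
FV = $14,000.00 × 1.7154585
FV = $24,016.42

FV = PV × (1 + r)^t = $24,016.42


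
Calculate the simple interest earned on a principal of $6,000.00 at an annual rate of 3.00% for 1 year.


Simple interest formula: I = P × r × t
I = $6,000.00 × 0.03 × 1
I = $180.00

I = P × r × t = $180.00


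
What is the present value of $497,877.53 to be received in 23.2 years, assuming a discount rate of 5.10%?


Present value formula: PV = FV / (1 + r)^t
PV = $497,877.53 / (1 + 0.051)^23.2
PV = $497,877.53 / 3.1709034
PV = $157,014.41

PV = FV / (1 + r)^t = $157,014.41


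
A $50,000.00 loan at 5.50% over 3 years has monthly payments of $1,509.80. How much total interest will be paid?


Total paid over the life of the loan = PMT × n.
Total paid = $1,509.80 × 36 = $54,352.80
Total interest = total paid − principal = $54,352.80 − $50,000.00 = $4,352.80

Total interest = (PMT × n) - PV = $4,352.80


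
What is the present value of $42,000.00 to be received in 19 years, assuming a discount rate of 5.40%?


Present value formula: PV = FV / (1 + r)^t
PV = $42,000.00 / (1 + 0.054)^19
PV = $42,000.00 / 2.716262
PV = $15,462.43

PV = FV / (1 + r)^t = $15,462.43


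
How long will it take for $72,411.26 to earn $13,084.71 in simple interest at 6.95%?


Rearrange the simple interest formula for t:
I = P × r × t  ⇒  t = I / (P × r)
t = $13,084.71 / ($72,411.26 × 0.0695)
t = 2.6

t = I/(P×r) = 2.6 years


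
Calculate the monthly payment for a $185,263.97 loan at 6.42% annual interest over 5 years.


Loan payment formula: PMT = PV × r / (1 − (1 + r)^(−n))
Monthly rate r = 0.0642/12 = 0.00535, n = 60 months
Denominator: 1 − (1 + 0.0642/12)^(−60) = 0.273956
PMT = $185,263.97 × (0.0642/12) / 0.273956
PMT = $3,617.96 per month

PMT = PV × r / (1-(1+r)^(-n)) = $3,617.96/month


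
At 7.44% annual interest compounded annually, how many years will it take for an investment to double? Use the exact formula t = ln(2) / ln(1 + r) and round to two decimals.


Doubling condition: (1 + r)^t = 2
Take ln of both sides: t × ln(1 + r) = ln(2)
t = ln(2) / ln(1 + r)
t = 0.693147 / 0.071762
t = 9.66

t = ln(2) / ln(1 + r) = 9.66 years


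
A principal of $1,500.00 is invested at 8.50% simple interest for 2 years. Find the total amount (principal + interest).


Total amount formula: A = P(1 + rt) = P + P·r·t
Interest: I = P × r × t = $1,500.00 × 0.085 × 2 = $255.00
A = P + I = $1,500.00 + $255.00 = $1,755.00

A = P + I = P(1 + rt) = $1,755.00


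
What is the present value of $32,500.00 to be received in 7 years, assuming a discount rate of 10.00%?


Present value formula: PV = FV / (1 + r)^t
PV = $32,500.00 / (1 + 0.1)^7
PV = $32,500.00 / 1.948717
PV = $16,677.64

PV = FV / (1 + r)^t = $16,677.64


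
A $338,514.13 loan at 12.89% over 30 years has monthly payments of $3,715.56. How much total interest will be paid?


Total paid over the life of the loan = PMT × n.
Total paid = $3,715.56 × 360 = $1,337,601.60
Total interest = total paid − principal = $1,337,601.60 − $338,514.13 = $999,087.47

Total interest = (PMT × n) - PV = $999,087.47


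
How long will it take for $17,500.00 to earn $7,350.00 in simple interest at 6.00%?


Rearrange the simple interest formula for t:
I = P × r × t  ⇒  t = I / (P × r)
t = $7,350.00 / ($17,500.00 × 0.06)
t = 7

t = I/(P×r) = 7 years


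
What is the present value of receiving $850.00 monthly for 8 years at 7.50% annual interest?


Present value of an ordinary annuity: PV = PMT × (1 − (1 + r)^(−n)) / r
Monthly rate r = 0.075/12 = 0.00625, n = 96
PV = $850.00 × (1 − (1 + 0.075/12)^(−96)) / (0.075/12)
PV = $850.00 × 72.026024
PV = $61,222.12

PV = PMT × (1-(1+r)^(-n))/r = $61,222.12


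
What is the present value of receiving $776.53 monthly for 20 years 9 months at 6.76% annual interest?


Present value of an ordinary annuity: PV = PMT × (1 − (1 + r)^(−n)) / r
Monthly rate r = 0.0676/12 ≈ 0.00563333, n = 249
PV = $776.53 × (1 − (1 + 0.0676/12)^(−249)) / (0.0676/12)
PV = $776.53 × 133.686038
PV = $103,811.22

PV = PMT × (1-(1+r)^(-n))/r = $103,811.22


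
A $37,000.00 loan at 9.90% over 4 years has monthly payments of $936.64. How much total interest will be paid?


Total paid over the life of the loan = PMT × n.
Total paid = $936.64 × 48 = $44,958.72
Total interest = total paid − principal = $44,958.72 − $37,000.00 = $7,958.72

Total interest = (PMT × n) - PV = $7,958.72


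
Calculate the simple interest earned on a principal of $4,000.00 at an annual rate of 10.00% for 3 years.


Simple interest formula: I = P × r × t
I = $4,000.00 × 0.1 × 3
I = $1,200.00

I = P × r × t = $1,200.00


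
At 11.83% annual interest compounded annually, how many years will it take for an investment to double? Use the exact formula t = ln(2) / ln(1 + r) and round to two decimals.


Doubling condition: (1 + r)^t = 2
Take ln of both sides: t × ln(1 + r) = ln(2)
t = ln(2) / ln(1 + r)
t = 0.693147 / 0.111810
t = 6.20

t = ln(2) / ln(1 + r) = 6.20 years


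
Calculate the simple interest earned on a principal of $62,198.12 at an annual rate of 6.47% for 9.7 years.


Simple interest formula: I = P × r × t
I = $62,198.12 × 0.0647 × 9.7
I = $39,034.92

I = P × r × t = $39,034.92


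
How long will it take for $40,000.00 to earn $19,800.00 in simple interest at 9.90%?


Rearrange the simple interest formula for t:
I = P × r × t  ⇒  t = I / (P × r)
t = $19,800.00 / ($40,000.00 × 0.099)
t = 5

t = I/(P×r) = 5 years


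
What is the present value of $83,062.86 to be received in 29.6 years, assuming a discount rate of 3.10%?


Present value formula: PV = FV / (1 + r)^t
PV = $83,062.86 / (1 + 0.031)^29.6
PV = $83,062.86 / 2.468633
PV = $33,647.31

PV = FV / (1 + r)^t = $33,647.31


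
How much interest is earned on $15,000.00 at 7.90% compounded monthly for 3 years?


Compound interest earned = final amount − principal.
A = P(1 + r/n)^(nt) = $15,000.00 × (1 + 0.079/12)^(12 × 3) = $18,996.86
Interest = A − P = $18,996.86 − $15,000.00 = $3,996.86

Interest = A - P = $3,996.86


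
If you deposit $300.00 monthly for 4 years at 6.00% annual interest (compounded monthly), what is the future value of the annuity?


Future value of an ordinary annuity: FV = PMT × ((1 + r)^n − 1) / r
Monthly rate r = 0.06/12 = 0.005, n = 48
FV = $300.00 × ((1 + 0.06/12)^48 − 1) / (0.06/12)
FV = $300.00 × 54.097832
FV = $16,229.35

FV = PMT × ((1+r)^n - 1)/r = $16,229.35


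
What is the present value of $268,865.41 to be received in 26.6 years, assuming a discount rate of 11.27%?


Present value formula: PV = FV / (1 + r)^t
PV = $268,865.41 / (1 + 0.1127)^26.6
PV = $268,865.41 / 17.126047
PV = $15,699.21

PV = FV / (1 + r)^t = $15,699.21


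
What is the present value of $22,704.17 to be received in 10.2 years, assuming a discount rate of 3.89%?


Present value formula: PV = FV / (1 + r)^t
PV = $22,704.17 / (1 + 0.0389)^10.2
PV = $22,704.17 / 1.475884
PV = $15,383.44

PV = FV / (1 + r)^t = $15,383.44


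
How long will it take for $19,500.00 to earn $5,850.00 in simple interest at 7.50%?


Rearrange the simple interest formula for t:
I = P × r × t  ⇒  t = I / (P × r)
t = $5,850.00 / ($19,500.00 × 0.075)
t = 4

t = I/(P×r) = 4 years


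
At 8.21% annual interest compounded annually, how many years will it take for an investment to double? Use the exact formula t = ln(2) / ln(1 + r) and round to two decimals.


Doubling condition: (1 + r)^t = 2
Take ln of both sides: t × ln(1 + r) = ln(2)
t = ln(2) / ln(1 + r)
t = 0.693147 / 0.078904
t = 8.78

t = ln(2) / ln(1 + r) = 8.78 years


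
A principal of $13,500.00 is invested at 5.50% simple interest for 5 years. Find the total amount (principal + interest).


Total amount formula: A = P(1 + rt) = P + P·r·t
Interest: I = P × r × t = $13,500.00 × 0.055 × 5 = $3,712.50
A = P + I = $13,500.00 + $3,712.50 = $17,212.50

A = P + I = P(1 + rt) = $17,212.50


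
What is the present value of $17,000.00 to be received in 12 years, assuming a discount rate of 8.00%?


Present value formula: PV = FV / (1 + r)^t
PV = $17,000.00 / (1 + 0.08)^12
PV = $17,000.00 / 2.518170
PV = $6,750.93

PV = FV / (1 + r)^t = $6,750.93


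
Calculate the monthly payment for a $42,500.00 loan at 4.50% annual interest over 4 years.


Loan payment formula: PMT = PV × r / (1 − (1 + r)^(−n))
Monthly rate r = 0.045/12 = 0.00375, n = 48 months
Denominator: 1 − (1 + 0.045/12)^(−48) = 0.164449
PMT = $42,500.00 × (0.045/12) / 0.164449
PMT = $969.15 per month

PMT = PV × r / (1-(1+r)^(-n)) = $969.15/month


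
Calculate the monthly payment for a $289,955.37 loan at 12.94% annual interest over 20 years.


Loan payment formula: PMT = PV × r / (1 − (1 + r)^(−n))
Monthly rate r = 0.1294/12 ≈ 0.01078333, n = 240 months
Denominator: 1 − (1 + 0.1294/12)^(−240) = 0.923781
PMT = $289,955.37 × (0.1294/12) / 0.923781
PMT = $3,384.66 per month

PMT = PV × r / (1-(1+r)^(-n)) = $3,384.66/month


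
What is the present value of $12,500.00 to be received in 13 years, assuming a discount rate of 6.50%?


Present value formula: PV = FV / (1 + r)^t
PV = $12,500.00 / (1 + 0.065)^13
PV = $12,500.00 / 2.267487
PV = $5,512.71

PV = FV / (1 + r)^t = $5,512.71
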